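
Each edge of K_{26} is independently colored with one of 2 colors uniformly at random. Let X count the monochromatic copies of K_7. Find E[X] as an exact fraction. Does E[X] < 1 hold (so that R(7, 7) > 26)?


E[X] = C(26, 7) · 2^{1 − 21} = 657800 · 2^{−20} = 657800/1048576.
As a reduced fraction: E[X] = 82225/131072 ≈ 0.62733.
Is E[X] < 1? YES.
Since E[X] < 1, there exists a 2-coloring of K_{26} with no monochromatic K_7; hence R(7, 7) > 26.

E[X] = 82225/131072 ≈ 0.62733; E[X] < 1, so R(7, 7) > 26.


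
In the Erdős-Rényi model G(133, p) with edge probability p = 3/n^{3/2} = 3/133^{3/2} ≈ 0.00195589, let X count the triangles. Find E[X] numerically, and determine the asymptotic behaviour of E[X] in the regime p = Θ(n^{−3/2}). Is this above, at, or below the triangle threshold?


Number of potential triangles: C(133, 3) = 383306.
Each occurs with probability p³ ≈ (0.00195589)³ ≈ 7.48223561e-09.
By linearity: E[X] = C(133, 3)·p³ ≈ 383306 · 7.48223561e-09 ≈ 0.002868.
Since α = 3/2 > 1, p = c/n^{3/2} = o(1/n) is below the triangle threshold p ~ 1/n. Asymptotically E[X] ~ (c³/6)·n^{3(1−α)} = (3³/6)·n^{-1.5} → 0, so by Markov's inequality G has no triangles w.h.p.

E[X] ≈ 0.002868; in regime p = Θ(1/n^{3/2}) E[X] tends to 0 (below the triangle threshold p ~ 1/n).


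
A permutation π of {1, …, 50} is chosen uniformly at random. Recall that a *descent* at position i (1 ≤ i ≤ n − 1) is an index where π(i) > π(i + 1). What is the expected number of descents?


Write X = Σ X_I over i = 1, …, 49, with X_I the indicator of one descent.
There are 49 indicators.
For each fixed i, the pair (π(i), π(i+1)) is a uniformly random ordered pair of distinct values from {1, …, 50}; by symmetry P[π(i) > π(i+1)] = 1/2.
By linearity: E[X] = 49 · (1/2) = (50 − 1) · (1/2) = 49/2 ≈ 24.500.

E[X] = 49/2 = 24.500.


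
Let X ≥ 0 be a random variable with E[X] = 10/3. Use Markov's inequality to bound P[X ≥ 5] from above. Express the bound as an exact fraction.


μ = E[X] = 10/3, a = 5.
Markov: P[X ≥ 5] ≤ μ/a = (10/3)/5 = 2/3.
Numerically: ≈ 0.667.
(Since a = 5 > μ = 3.333, the bound 2/3 is < 1 and informative.)

P[X ≥ 5] ≤ 2/3 ≈ 0.667.


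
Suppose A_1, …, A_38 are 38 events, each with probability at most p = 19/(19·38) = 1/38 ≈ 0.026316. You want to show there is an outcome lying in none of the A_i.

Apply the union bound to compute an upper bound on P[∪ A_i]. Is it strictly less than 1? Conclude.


Union bound: P[∪_{i=1}^{38} A_i] ≤ Σ_i P[A_i] ≤ 38·p = 38·(1/38) = 1.
Numerically: 1 ≈ 1.000000.
Is 1 < 1? NO.
Since the bound 1 is ≥ 1, the union bound is uninformative here; it does NOT by itself certify existence.

38·p = 1 ≈ 1.000000; existence NOT certified by the union bound.


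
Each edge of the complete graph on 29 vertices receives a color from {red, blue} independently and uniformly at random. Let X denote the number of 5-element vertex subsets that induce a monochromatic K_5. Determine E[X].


Let X = Σ_S X_S over the C(29, 5) = 118755 subsets S of size 5, where X_S = 1 if the K_5 on S is monochromatic.
For a fixed S, the K_5 on S has C(5, 2) = 10 edges. P[all 10 edges red] = (1/2)^10, and likewise for blue, so P[monochromatic] = 2·(1/2)^10 = 2^{1 − 10} = 1/512.
By linearity of expectation: E[X] = C(29, 5) · 2^{1 − 10} = 118755 · 1/512 = 118755/512.
Numerically: E[X] ≈ 231.943359.

E[X] = C(29,5)·2^(1−C(5,2)) = 118755/512 ≈ 231.943359.


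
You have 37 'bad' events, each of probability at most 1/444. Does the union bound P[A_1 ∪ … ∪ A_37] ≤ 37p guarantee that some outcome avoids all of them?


Union bound: P[∪_{i=1}^{37} A_i] ≤ Σ_i P[A_i] ≤ 37·p = 37·(1/444) = 1/12.
Numerically: 1/12 ≈ 0.0833.
Is 1/12 < 1? YES.
Since P[∪ A_i] ≤ 1/12 < 1, the complement has P[∩ A_i^c] ≥ 1 − 1/12 = 11/12 > 0, so some outcome avoids every A_i.

37·p = 1/12 ≈ 0.0833; existence CERTIFIED by the union bound.


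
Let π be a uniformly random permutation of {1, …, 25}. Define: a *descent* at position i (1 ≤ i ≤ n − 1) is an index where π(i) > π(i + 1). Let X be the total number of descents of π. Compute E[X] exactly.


Write X = Σ X_I over i = 1, …, 24, with X_I the indicator of one descent.
There are 24 indicators.
For each fixed i, the pair (π(i), π(i+1)) is a uniformly random ordered pair of distinct values from {1, …, 25}; by symmetry P[π(i) > π(i+1)] = 1/2.
By linearity: E[X] = 24 · (1/2) = (25 − 1) · (1/2) = 12 ≈ 12.000.

E[X] = 12 = 12.000.


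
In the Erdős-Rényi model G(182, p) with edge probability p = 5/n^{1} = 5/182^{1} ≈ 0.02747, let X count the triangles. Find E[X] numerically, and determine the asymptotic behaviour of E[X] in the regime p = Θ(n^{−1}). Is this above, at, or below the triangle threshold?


Number of potential triangles: C(182, 3) = 988260.
Each occurs with probability p³ ≈ (0.02747)³ ≈ 2.073461e-05.
By linearity: E[X] = C(182, 3)·p³ ≈ 988260 · 2.073461e-05 ≈ 20.4912.
Here α = 1, so p = 5/n is exactly at the triangle threshold p ~ 1/n. Asymptotically E[X] → c³/6 = 5³/6 = 125/6 ≈ 20.8333, a bounded constant. In this regime the triangle count is asymptotically Poisson(c³/6).

E[X] ≈ 20.4912; in regime p = Θ(1/n^{1}) E[X] stays bounded (at the triangle threshold p ~ 1/n).


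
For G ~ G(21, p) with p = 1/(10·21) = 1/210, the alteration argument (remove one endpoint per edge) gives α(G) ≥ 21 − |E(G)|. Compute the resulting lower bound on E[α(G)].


E[|E(G)|] = C(21, 2)·p = 210 · (1/210) = 1.
E[α(G)] ≥ n − E[|E(G)|] = 21 − 1 = 20.
Numerically: ≈ 20.00000.
(This is only a lower bound; the true E[α(G)] may be larger.)

E[α(G)] ≥ 20 ≈ 20.00000.


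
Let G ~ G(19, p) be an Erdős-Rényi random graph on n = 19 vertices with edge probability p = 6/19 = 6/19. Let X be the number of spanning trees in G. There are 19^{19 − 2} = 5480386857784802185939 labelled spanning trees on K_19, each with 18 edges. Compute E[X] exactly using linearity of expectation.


K_19 has 19^{19 − 2} = 5480386857784802185939 labelled spanning trees.
For each such spanning tree H, let X_H = 1 if all 18 edges of H are present in G. Then P[X_H = 1] = p^{18} = (6/19)^{18} = 101559956668416/104127350297911241532841.
Summing the indicators: E[X] = Σ_H E[X_H] = 5480386857784802185939 · p^{18} = 5480386857784802185939 · 101559956668416/104127350297911241532841 = 101559956668416/19.
Numerically: E[X] ≈ 5.345e+12.

E[X] = 5480386857784802185939 · (6/19)^{18} = 101559956668416/19 ≈ 5.345e+12.


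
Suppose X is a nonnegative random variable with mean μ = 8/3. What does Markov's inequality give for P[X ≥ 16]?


μ = E[X] = 8/3, a = 16.
Markov: P[X ≥ 16] ≤ μ/a = (8/3)/16 = 1/6.
Numerically: ≈ 0.166667.
(Since a = 16 > μ = 2.666667, the bound 1/6 is < 1 and informative.)

P[X ≥ 16] ≤ 1/6 ≈ 0.166667.


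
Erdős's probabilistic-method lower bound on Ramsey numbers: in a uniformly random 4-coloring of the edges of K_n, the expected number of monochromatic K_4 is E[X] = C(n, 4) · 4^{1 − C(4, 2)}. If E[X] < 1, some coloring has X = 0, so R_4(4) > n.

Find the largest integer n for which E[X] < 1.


We need C(n, 4) · 4^{1 − 6} < 1, i.e. C(n, 4) < 4^{6 − 1} = 1024.
Check values of n near the boundary:
  n = 13: C(13, 4) = 715; 715 < 1024? YES
  n = 14: C(14, 4) = 1001; 1001 < 1024? YES
  n = 15: C(15, 4) = 1365; 1365 < 1024? NO
The largest n with C(n, 4) < 1024 is n = 14 (where E[X] = 1001/1024 ≈ 0.9775391). Hence R_4(4) > 14, i.e. R_4(4) ≥ 15.

Largest n = 14; hence R_4(4) > 14.


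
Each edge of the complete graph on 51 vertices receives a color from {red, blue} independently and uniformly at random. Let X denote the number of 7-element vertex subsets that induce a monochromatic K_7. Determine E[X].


Let X = Σ_S X_S over the C(51, 7) = 115775100 subsets S of size 7, where X_S = 1 if the K_7 on S is monochromatic.
For a fixed S, the K_7 on S has C(7, 2) = 21 edges. P[all 21 edges red] = (1/2)^21, and likewise for blue, so P[monochromatic] = 2·(1/2)^21 = 2^{1 − 21} = 1/1048576.
By linearity of expectation: E[X] = C(51, 7) · 2^{1 − 21} = 115775100 · 1/1048576 = 28943775/262144.
Numerically: E[X] ≈ 110.412.

E[X] = C(51,7)·2^(1−C(7,2)) = 28943775/262144 ≈ 110.412.


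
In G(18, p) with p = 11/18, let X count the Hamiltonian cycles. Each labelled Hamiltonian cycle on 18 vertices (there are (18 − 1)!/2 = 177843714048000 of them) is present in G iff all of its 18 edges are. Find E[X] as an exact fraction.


K_18 has (18 − 1)!/2 = 177843714048000 labelled Hamiltonian cycles.
For each such Hamiltonian cycle H, let X_H = 1 if all 18 edges of H are present in G. Then P[X_H = 1] = p^{18} = (11/18)^{18} = 5559917313492231481/39346408075296537575424.
Summing the indicators: E[X] = Σ_H E[X_H] = 177843714048000 · p^{18} = 177843714048000 · 5559917313492231481/39346408075296537575424 = 82786473808235140223154875/3294258113514384.
Numerically: E[X] ≈ 2.51305e+10.

E[X] = 177843714048000 · (11/18)^{18} = 82786473808235140223154875/3294258113514384 ≈ 2.51305e+10.


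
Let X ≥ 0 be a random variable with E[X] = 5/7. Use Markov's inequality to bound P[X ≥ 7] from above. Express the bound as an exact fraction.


μ = E[X] = 5/7, a = 7.
Markov: P[X ≥ 7] ≤ μ/a = (5/7)/7 = 5/49.
Numerically: ≈ 0.102041.
(Since a = 7 > μ = 0.714286, the bound 5/49 is < 1 and informative.)

P[X ≥ 7] ≤ 5/49 ≈ 0.102041.


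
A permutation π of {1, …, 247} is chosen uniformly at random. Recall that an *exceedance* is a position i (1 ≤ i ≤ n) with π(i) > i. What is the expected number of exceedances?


Write X = Σ_{i=1}^{247} X_i, where X_i = 1_{π(i) > i}.
For each fixed i, π(i) is uniform over {1, …, 247} (marginal of a uniform permutation), so P[π(i) > i] = (n − i)/n. Summing: Σ_{i=1}^{247} (n − i)/n = (0 + 1 + … + 246)/247 = 247(247 − 1)/(2·247) = (247 − 1)/2.
Hence E[X] = Σ_{i=1}^{247} (247 − i)/247 = 123 ≈ 123.000.

E[X] = 123 = 123.000.


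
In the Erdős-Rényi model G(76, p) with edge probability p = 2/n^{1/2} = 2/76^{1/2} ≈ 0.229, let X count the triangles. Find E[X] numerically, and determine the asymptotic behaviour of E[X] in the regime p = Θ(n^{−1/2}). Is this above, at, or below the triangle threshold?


Number of potential triangles: C(76, 3) = 70300.
Each occurs with probability p³ ≈ (0.229)³ ≈ 1.20745e-02.
By linearity: E[X] = C(76, 3)·p³ ≈ 70300 · 1.20745e-02 ≈ 848.838.
Since α = 1/2 < 1, p = c/n^{1/2} ≫ 1/n is above the triangle threshold p ~ 1/n. Asymptotically E[X] ~ (c³/6)·n^{3(1−α)} = (2³/6)·n^{1.5} → ∞; triangles are abundant w.h.p.

E[X] ≈ 848.838; in regime p = Θ(1/n^{1/2}) E[X] diverges (above the triangle threshold p ~ 1/n).


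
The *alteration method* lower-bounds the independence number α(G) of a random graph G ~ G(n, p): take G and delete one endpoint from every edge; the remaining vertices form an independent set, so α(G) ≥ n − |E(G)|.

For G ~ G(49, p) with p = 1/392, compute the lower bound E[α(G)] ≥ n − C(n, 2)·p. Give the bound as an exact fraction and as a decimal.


E[|E(G)|] = C(49, 2)·p = 1176 · (1/392) = 3.
E[α(G)] ≥ n − E[|E(G)|] = 49 − 3 = 46.
Numerically: ≈ 46.0000.
(This is only a lower bound; the true E[α(G)] may be larger.)

E[α(G)] ≥ 46 ≈ 46.0000.


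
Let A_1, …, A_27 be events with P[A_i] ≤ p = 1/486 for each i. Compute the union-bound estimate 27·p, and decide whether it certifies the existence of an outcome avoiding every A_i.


Union bound: P[∪_{i=1}^{27} A_i] ≤ Σ_i P[A_i] ≤ 27·p = 27·(1/486) = 1/18.
Numerically: 1/18 ≈ 0.056.
Is 1/18 < 1? YES.
Since P[∪ A_i] ≤ 1/18 < 1, the complement has P[∩ A_i^c] ≥ 1 − 1/18 = 17/18 > 0, so some outcome avoids every A_i.

27·p = 1/18 ≈ 0.056; existence CERTIFIED by the union bound.


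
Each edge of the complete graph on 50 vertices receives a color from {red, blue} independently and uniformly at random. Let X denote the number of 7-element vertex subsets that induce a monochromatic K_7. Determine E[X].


Let X = Σ_S X_S over the C(50, 7) = 99884400 subsets S of size 7, where X_S = 1 if the K_7 on S is monochromatic.
For a fixed S, the K_7 on S has C(7, 2) = 21 edges. P[all 21 edges red] = (1/2)^21, and likewise for blue, so P[monochromatic] = 2·(1/2)^21 = 2^{1 − 21} = 1/1048576.
By linearity of expectation: E[X] = C(50, 7) · 2^{1 − 21} = 99884400 · 1/1048576 = 6242775/65536.
Numerically: E[X] ≈ 95.257187.

E[X] = C(50,7)·2^(1−C(7,2)) = 6242775/65536 ≈ 95.257187.


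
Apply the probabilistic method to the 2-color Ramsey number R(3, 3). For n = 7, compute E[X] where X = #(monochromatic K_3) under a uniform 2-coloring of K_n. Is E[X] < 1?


E[X] = C(7, 3) · 2^{1 − 3} = 35 · 2^{−2} = 35/4.
As a reduced fraction: E[X] = 35/4 ≈ 8.750.
Is E[X] < 1? NO.
Since E[X] ≥ 1, the first-moment bound is inconclusive at n = 7; it does NOT by itself certify R(3, 3) > 7.

E[X] = 35/4 ≈ 8.750; E[X] ≥ 1; first-moment method inconclusive here.


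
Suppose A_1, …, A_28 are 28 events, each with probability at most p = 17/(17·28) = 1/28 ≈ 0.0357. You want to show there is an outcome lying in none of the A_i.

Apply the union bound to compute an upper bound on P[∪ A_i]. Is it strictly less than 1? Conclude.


Union bound: P[∪_{i=1}^{28} A_i] ≤ Σ_i P[A_i] ≤ 28·p = 28·(1/28) = 1.
Numerically: 1 ≈ 1.0000.
Is 1 < 1? NO.
Since the bound 1 is ≥ 1, the union bound is uninformative here; it does NOT by itself certify existence.

28·p = 1 ≈ 1.0000; existence NOT certified by the union bound.


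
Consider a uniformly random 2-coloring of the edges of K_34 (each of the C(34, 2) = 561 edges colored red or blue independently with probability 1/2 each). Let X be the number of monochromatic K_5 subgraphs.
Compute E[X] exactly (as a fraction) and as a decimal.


Let X = Σ_S X_S over the C(34, 5) = 278256 subsets S of size 5, where X_S = 1 if the K_5 on S is monochromatic.
For a fixed S, the K_5 on S has C(5, 2) = 10 edges. P[all 10 edges red] = (1/2)^10, and likewise for blue, so P[monochromatic] = 2·(1/2)^10 = 2^{1 − 10} = 1/512.
By linearity of expectation: E[X] = C(34, 5) · 2^{1 − 10} = 278256 · 1/512 = 17391/32.
Numerically: E[X] ≈ 543.468750.

E[X] = C(34,5)·2^(1−C(5,2)) = 17391/32 ≈ 543.468750.


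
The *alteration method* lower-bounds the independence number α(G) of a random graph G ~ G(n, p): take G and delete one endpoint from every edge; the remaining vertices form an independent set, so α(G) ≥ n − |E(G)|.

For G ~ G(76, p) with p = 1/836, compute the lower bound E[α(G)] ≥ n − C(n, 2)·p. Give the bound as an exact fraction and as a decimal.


E[|E(G)|] = C(76, 2)·p = 2850 · (1/836) = 75/22.
E[α(G)] ≥ n − E[|E(G)|] = 76 − 75/22 = 1597/22.
Numerically: ≈ 72.59091.
(This is only a lower bound; the true E[α(G)] may be larger.)

E[α(G)] ≥ 1597/22 ≈ 72.59091.


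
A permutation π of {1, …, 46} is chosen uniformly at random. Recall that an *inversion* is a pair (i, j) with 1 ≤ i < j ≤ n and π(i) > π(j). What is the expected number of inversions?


Write X = Σ X_I over the C(46, 2) = 1035 pairs i < j, with X_I the indicator of one inversion.
There are 1035 indicators.
For each fixed pair i < j, the values π(i) and π(j) are two distinct elements of {1, …, 46} in uniformly random order; by symmetry P[π(i) > π(j)] = 1/2.
By linearity: E[X] = 1035 · (1/2) = C(46, 2) · (1/2) = 1035/2 = 1035/2 ≈ 517.50000.

E[X] = 1035/2 = 517.50000.


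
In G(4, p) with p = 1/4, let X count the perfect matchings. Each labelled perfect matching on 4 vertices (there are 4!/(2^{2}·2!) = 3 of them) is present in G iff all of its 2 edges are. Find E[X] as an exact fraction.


K_4 has 4!/(2^{2}·2!) = 3 labelled perfect matchings.
For each such perfect matching H, let X_H = 1 if all 2 edges of H are present in G. Then P[X_H = 1] = p^{2} = (1/4)^{2} = 1/16.
By linearity of expectation: E[X] = Σ_H E[X_H] = 3 · p^{2} = 3 · 1/16 = 3/16.
Numerically: E[X] ≈ 0.188.

E[X] = 3 · (1/4)^{2} = 3/16 ≈ 0.188.


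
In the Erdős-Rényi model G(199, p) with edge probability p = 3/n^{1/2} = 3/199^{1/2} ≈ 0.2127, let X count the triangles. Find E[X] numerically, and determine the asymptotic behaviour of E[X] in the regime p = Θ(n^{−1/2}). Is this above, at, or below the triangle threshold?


Number of potential triangles: C(199, 3) = 1293699.
Each occurs with probability p³ ≈ (0.2127)³ ≈ 9.617986e-03.
By linearity: E[X] = C(199, 3)·p³ ≈ 1293699 · 9.617986e-03 ≈ 12442.7791.
Since α = 1/2 < 1, p = c/n^{1/2} ≫ 1/n is above the triangle threshold p ~ 1/n. Asymptotically E[X] ~ (c³/6)·n^{3(1−α)} = (3³/6)·n^{1.5} → ∞; triangles are abundant w.h.p.

E[X] ≈ 12442.7791; in regime p = Θ(1/n^{1/2}) E[X] diverges (above the triangle threshold p ~ 1/n).


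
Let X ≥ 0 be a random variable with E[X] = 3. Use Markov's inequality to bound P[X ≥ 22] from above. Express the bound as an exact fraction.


μ = E[X] = 3, a = 22.
Markov: P[X ≥ 22] ≤ μ/a = (3)/22 = 3/22.
Numerically: ≈ 0.1364.
(Since a = 22 > μ = 3.0000, the bound 3/22 is < 1 and informative.)

P[X ≥ 22] ≤ 3/22 ≈ 0.1364.


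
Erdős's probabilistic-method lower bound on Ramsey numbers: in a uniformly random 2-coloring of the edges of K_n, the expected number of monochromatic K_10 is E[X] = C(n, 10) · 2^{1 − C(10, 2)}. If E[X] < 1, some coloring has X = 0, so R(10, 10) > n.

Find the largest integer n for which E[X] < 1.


We need C(n, 10) · 2^{1 − 45} < 1, i.e. C(n, 10) < 2^{45 − 1} = 17592186044416.
Check values of n near the boundary:
  n = 98: C(98, 10) = 14005614014756; 14005614014756 < 17592186044416? YES
  n = 99: C(99, 10) = 15579278510796; 15579278510796 < 17592186044416? YES
  n = 100: C(100, 10) = 17310309456440; 17310309456440 < 17592186044416? YES
  n = 101: C(101, 10) = 19212541264840; 19212541264840 < 17592186044416? NO
The largest n with C(n, 10) < 17592186044416 is n = 100 (where E[X] = 2163788682055/2199023255552 ≈ 0.984). Hence R(10, 10) > 100, i.e. R(10, 10) ≥ 101.

Largest n = 100; hence R(10, 10) > 100.


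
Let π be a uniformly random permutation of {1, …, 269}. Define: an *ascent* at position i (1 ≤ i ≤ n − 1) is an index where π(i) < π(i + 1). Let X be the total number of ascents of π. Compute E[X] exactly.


Write X = Σ X_I over i = 1, …, 268, with X_I the indicator of one ascent.
There are 268 indicators.
For each fixed i, the pair (π(i), π(i+1)) is a uniformly random ordered pair of distinct values from {1, …, 269}; by symmetry P[π(i) < π(i+1)] = 1/2.
By linearity: E[X] = 268 · (1/2) = (269 − 1) · (1/2) = 134 ≈ 134.00000.

E[X] = 134 = 134.00000.


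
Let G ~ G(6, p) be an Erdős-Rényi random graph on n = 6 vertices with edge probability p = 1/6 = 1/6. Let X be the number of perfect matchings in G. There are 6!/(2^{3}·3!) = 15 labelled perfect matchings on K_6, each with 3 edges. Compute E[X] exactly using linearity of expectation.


K_6 has 6!/(2^{3}·3!) = 15 labelled perfect matchings.
For each such perfect matching H, let X_H = 1 if all 3 edges of H are present in G. Then P[X_H = 1] = p^{3} = (1/6)^{3} = 1/216.
By linearity of expectation: E[X] = Σ_H E[X_H] = 15 · p^{3} = 15 · 1/216 = 5/72.
Numerically: E[X] ≈ 0.0694.

E[X] = 15 · (1/6)^{3} = 5/72 ≈ 0.0694.


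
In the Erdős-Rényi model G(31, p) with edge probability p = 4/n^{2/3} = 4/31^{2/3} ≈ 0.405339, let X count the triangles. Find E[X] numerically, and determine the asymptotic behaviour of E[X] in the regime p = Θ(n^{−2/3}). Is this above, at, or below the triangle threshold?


Number of potential triangles: C(31, 3) = 4495.
Each occurs with probability p³ ≈ (0.405339)³ ≈ 6.65972945e-02.
By linearity: E[X] = C(31, 3)·p³ ≈ 4495 · 6.65972945e-02 ≈ 299.354839.
Since α = 2/3 < 1, p = c/n^{2/3} ≫ 1/n is above the triangle threshold p ~ 1/n. Asymptotically E[X] ~ (c³/6)·n^{3(1−α)} = (4³/6)·n^{1} → ∞; triangles are abundant w.h.p.

E[X] ≈ 299.354839; in regime p = Θ(1/n^{2/3}) E[X] diverges (above the triangle threshold p ~ 1/n).


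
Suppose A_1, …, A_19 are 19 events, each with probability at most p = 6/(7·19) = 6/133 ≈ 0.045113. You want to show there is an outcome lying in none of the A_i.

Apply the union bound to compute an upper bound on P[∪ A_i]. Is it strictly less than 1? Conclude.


Union bound: P[∪_{i=1}^{19} A_i] ≤ Σ_i P[A_i] ≤ 19·p = 19·(6/133) = 6/7.
Numerically: 6/7 ≈ 0.857143.
Is 6/7 < 1? YES.
Since P[∪ A_i] ≤ 6/7 < 1, the complement has P[∩ A_i^c] ≥ 1 − 6/7 = 1/7 > 0, so some outcome avoids every A_i.

19·p = 6/7 ≈ 0.857143; existence CERTIFIED by the union bound.


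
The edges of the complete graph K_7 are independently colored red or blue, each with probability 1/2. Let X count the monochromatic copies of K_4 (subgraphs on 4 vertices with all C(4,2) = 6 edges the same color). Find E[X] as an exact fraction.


Let X = Σ_S X_S over the C(7, 4) = 35 subsets S of size 4, where X_S = 1 if the K_4 on S is monochromatic.
For a fixed S, the K_4 on S has C(4, 2) = 6 edges. P[all 6 edges red] = (1/2)^6, and likewise for blue, so P[monochromatic] = 2·(1/2)^6 = 2^{1 − 6} = 1/32.
By linearity: E[X] = C(7, 4) · 2^{1 − 6} = 35 · 1/32 = 35/32.
Numerically: E[X] ≈ 1.09375.

E[X] = C(7,4)·2^(1−C(4,2)) = 35/32 ≈ 1.09375.


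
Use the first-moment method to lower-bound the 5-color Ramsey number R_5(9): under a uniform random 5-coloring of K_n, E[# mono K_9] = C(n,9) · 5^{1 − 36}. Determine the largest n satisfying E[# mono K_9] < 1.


We need C(n, 9) · 5^{1 − 36} < 1, i.e. C(n, 9) < 5^{36 − 1} = 2910383045673370361328125.
Check values of n near the boundary:
  n = 2170: C(2170, 9) = 2891746779868845075610510; 2891746779868845075610510 < 2910383045673370361328125? YES
  n = 2171: C(2171, 9) = 2903784578674959601827205; 2903784578674959601827205 < 2910383045673370361328125? YES
  n = 2172: C(2172, 9) = 2915866900084148060642020; 2915866900084148060642020 < 2910383045673370361328125? NO
  n = 2173: C(2173, 9) = 2927993888115921319674265; 2927993888115921319674265 < 2910383045673370361328125? NO
The largest n with C(n, 9) < 2910383045673370361328125 is n = 2171 (where E[X] = 580756915734991920365441/582076609134674072265625 ≈ 0.9977). Hence R_5(9) > 2171, i.e. R_5(9) ≥ 2172.

Largest n = 2171; hence R_5(9) > 2171.


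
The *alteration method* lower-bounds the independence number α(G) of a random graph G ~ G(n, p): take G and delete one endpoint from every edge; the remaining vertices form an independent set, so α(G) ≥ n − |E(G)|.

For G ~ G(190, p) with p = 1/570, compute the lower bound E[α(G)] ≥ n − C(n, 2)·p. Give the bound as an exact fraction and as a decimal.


E[|E(G)|] = C(190, 2)·p = 17955 · (1/570) = 63/2.
E[α(G)] ≥ n − E[|E(G)|] = 190 − 63/2 = 317/2.
Numerically: ≈ 158.5000.
(This is only a lower bound; the true E[α(G)] may be larger.)

E[α(G)] ≥ 317/2 ≈ 158.5000.


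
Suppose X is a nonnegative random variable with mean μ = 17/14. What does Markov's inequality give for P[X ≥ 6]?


μ = E[X] = 17/14, a = 6.
Markov: P[X ≥ 6] ≤ μ/a = (17/14)/6 = 17/84.
Numerically: ≈ 0.202.
(Since a = 6 > μ = 1.214, the bound 17/84 is < 1 and informative.)

P[X ≥ 6] ≤ 17/84 ≈ 0.202.


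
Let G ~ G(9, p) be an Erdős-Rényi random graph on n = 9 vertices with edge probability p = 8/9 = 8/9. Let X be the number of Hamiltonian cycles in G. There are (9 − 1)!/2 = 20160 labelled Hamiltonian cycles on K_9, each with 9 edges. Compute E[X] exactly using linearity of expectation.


K_9 has (9 − 1)!/2 = 20160 labelled Hamiltonian cycles.
For each such Hamiltonian cycle H, let X_H = 1 if all 9 edges of H are present in G. Then P[X_H = 1] = p^{9} = (8/9)^{9} = 134217728/387420489.
By linearity: E[X] = Σ_H E[X_H] = 20160 · p^{9} = 20160 · 134217728/387420489 = 300647710720/43046721.
Numerically: E[X] ≈ 6984.

E[X] = 20160 · (8/9)^{9} = 300647710720/43046721 ≈ 6984.


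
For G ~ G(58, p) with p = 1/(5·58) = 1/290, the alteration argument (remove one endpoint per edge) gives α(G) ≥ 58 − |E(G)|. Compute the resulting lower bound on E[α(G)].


E[|E(G)|] = C(58, 2)·p = 1653 · (1/290) = 57/10.
E[α(G)] ≥ n − E[|E(G)|] = 58 − 57/10 = 523/10.
Numerically: ≈ 52.30000.
(This is only a lower bound; the true E[α(G)] may be larger.)

E[α(G)] ≥ 523/10 ≈ 52.30000.


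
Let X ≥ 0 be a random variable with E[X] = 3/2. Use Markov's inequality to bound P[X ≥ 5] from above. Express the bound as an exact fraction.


μ = E[X] = 3/2, a = 5.
Markov: P[X ≥ 5] ≤ μ/a = (3/2)/5 = 3/10.
Numerically: ≈ 0.300.
(Since a = 5 > μ = 1.500, the bound 3/10 is < 1 and informative.)

P[X ≥ 5] ≤ 3/10 ≈ 0.300.


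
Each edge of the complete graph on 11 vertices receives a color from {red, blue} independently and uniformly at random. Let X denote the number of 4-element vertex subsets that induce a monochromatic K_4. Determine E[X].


Let X = Σ_S X_S over the C(11, 4) = 330 subsets S of size 4, where X_S = 1 if the K_4 on S is monochromatic.
For a fixed S, the K_4 on S has C(4, 2) = 6 edges. P[all 6 edges red] = (1/2)^6, and likewise for blue, so P[monochromatic] = 2·(1/2)^6 = 2^{1 − 6} = 1/32.
By linearity: E[X] = C(11, 4) · 2^{1 − 6} = 330 · 1/32 = 165/16.
Numerically: E[X] ≈ 10.312500.

E[X] = C(11,4)·2^(1−C(4,2)) = 165/16 ≈ 10.312500.


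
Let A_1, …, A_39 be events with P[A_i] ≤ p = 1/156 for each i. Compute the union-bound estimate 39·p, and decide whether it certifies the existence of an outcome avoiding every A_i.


Union bound: P[∪_{i=1}^{39} A_i] ≤ Σ_i P[A_i] ≤ 39·p = 39·(1/156) = 1/4.
Numerically: 1/4 ≈ 0.250.
Is 1/4 < 1? YES.
Since P[∪ A_i] ≤ 1/4 < 1, the complement has P[∩ A_i^c] ≥ 1 − 1/4 = 3/4 > 0, so some outcome avoids every A_i.

39·p = 1/4 ≈ 0.250; existence CERTIFIED by the union bound.


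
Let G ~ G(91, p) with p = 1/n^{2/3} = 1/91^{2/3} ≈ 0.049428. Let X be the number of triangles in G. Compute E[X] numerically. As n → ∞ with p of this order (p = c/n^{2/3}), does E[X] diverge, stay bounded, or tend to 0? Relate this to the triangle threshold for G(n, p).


Number of potential triangles: C(91, 3) = 121485.
Each occurs with probability p³ ≈ (0.049428)³ ≈ 1.2075836e-04.
By linearity: E[X] = C(91, 3)·p³ ≈ 121485 · 1.2075836e-04 ≈ 14.67033.
Since α = 2/3 < 1, p = c/n^{2/3} ≫ 1/n is above the triangle threshold p ~ 1/n. Asymptotically E[X] ~ (c³/6)·n^{3(1−α)} = (1³/6)·n^{1} → ∞; triangles are abundant w.h.p.

E[X] ≈ 14.67033; in regime p = Θ(1/n^{2/3}) E[X] diverges (above the triangle threshold p ~ 1/n).


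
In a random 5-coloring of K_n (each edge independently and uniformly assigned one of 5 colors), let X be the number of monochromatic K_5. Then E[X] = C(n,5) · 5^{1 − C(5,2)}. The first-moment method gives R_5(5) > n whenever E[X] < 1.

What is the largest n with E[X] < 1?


We need C(n, 5) · 5^{1 − 10} < 1, i.e. C(n, 5) < 5^{10 − 1} = 1953125.
Check values of n near the boundary:
  n = 44: C(44, 5) = 1086008; 1086008 < 1953125? YES
  n = 45: C(45, 5) = 1221759; 1221759 < 1953125? YES
  n = 46: C(46, 5) = 1370754; 1370754 < 1953125? YES
  n = 47: C(47, 5) = 1533939; 1533939 < 1953125? YES
  n = 48: C(48, 5) = 1712304; 1712304 < 1953125? YES
  n = 49: C(49, 5) = 1906884; 1906884 < 1953125? YES
  n = 50: C(50, 5) = 2118760; 2118760 < 1953125? NO
The largest n with C(n, 5) < 1953125 is n = 49 (where E[X] = 1906884/1953125 ≈ 0.97632). Hence R_5(5) > 49, i.e. R_5(5) ≥ 50.

Largest n = 49; hence R_5(5) > 49.


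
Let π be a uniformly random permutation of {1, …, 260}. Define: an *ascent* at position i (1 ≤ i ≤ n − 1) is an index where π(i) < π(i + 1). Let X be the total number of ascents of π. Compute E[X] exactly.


Write X = Σ X_I over i = 1, …, 259, with X_I the indicator of one ascent.
There are 259 indicators.
For each fixed i, the pair (π(i), π(i+1)) is a uniformly random ordered pair of distinct values from {1, …, 260}; by symmetry P[π(i) < π(i+1)] = 1/2.
By linearity: E[X] = 259 · (1/2) = (260 − 1) · (1/2) = 259/2 ≈ 129.5000.

E[X] = 259/2 = 129.5000.


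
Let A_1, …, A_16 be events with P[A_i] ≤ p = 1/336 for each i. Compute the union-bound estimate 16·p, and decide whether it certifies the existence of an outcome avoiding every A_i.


Union bound: P[∪_{i=1}^{16} A_i] ≤ Σ_i P[A_i] ≤ 16·p = 16·(1/336) = 1/21.
Numerically: 1/21 ≈ 0.047619.
Is 1/21 < 1? YES.
Since P[∪ A_i] ≤ 1/21 < 1, the complement has P[∩ A_i^c] ≥ 1 − 1/21 = 20/21 > 0, so some outcome avoids every A_i.

16·p = 1/21 ≈ 0.047619; existence CERTIFIED by the union bound.


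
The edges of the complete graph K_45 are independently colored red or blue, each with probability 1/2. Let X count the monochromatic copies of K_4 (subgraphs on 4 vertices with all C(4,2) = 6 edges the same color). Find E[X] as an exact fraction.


Let X = Σ_S X_S over the C(45, 4) = 148995 subsets S of size 4, where X_S = 1 if the K_4 on S is monochromatic.
For a fixed S, the K_4 on S has C(4, 2) = 6 edges. P[all 6 edges red] = (1/2)^6, and likewise for blue, so P[monochromatic] = 2·(1/2)^6 = 2^{1 − 6} = 1/32.
By linearity of expectation: E[X] = C(45, 4) · 2^{1 − 6} = 148995 · 1/32 = 148995/32.
Numerically: E[X] ≈ 4656.093750.

E[X] = C(45,4)·2^(1−C(4,2)) = 148995/32 ≈ 4656.093750.


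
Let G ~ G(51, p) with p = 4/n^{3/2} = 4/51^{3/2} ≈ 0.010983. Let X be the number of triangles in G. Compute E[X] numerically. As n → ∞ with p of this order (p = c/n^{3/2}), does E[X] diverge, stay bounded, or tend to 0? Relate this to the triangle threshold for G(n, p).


Number of potential triangles: C(51, 3) = 20825.
Each occurs with probability p³ ≈ (0.010983)³ ≈ 1.3246898e-06.
By linearity: E[X] = C(51, 3)·p³ ≈ 20825 · 1.3246898e-06 ≈ 0.02759.
Since α = 3/2 > 1, p = c/n^{3/2} = o(1/n) is below the triangle threshold p ~ 1/n. Asymptotically E[X] ~ (c³/6)·n^{3(1−α)} = (4³/6)·n^{-1.5} → 0, so by Markov's inequality G has no triangles w.h.p.

E[X] ≈ 0.02759; in regime p = Θ(1/n^{3/2}) E[X] tends to 0 (below the triangle threshold p ~ 1/n).


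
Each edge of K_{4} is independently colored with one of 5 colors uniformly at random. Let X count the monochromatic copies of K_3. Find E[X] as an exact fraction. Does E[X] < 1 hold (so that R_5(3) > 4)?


E[X] = C(4, 3) · 5^{1 − 3} = 4 · 5^{−2} = 4/25.
As a reduced fraction: E[X] = 4/25 ≈ 0.1600.
Is E[X] < 1? YES.
Since E[X] < 1, there exists a 5-coloring of K_{4} with no monochromatic K_3; hence R_5(3) > 4.

E[X] = 4/25 ≈ 0.1600; E[X] < 1, so R_5(3) > 4.


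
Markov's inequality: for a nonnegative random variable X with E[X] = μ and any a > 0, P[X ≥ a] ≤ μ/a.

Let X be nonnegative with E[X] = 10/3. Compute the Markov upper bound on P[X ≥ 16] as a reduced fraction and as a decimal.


μ = E[X] = 10/3, a = 16.
Markov: P[X ≥ 16] ≤ μ/a = (10/3)/16 = 5/24.
Numerically: ≈ 0.208.
(Since a = 16 > μ = 3.333, the bound 5/24 is < 1 and informative.)

P[X ≥ 16] ≤ 5/24 ≈ 0.208.


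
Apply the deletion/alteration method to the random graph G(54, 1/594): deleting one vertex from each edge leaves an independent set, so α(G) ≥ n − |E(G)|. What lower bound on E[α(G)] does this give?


E[|E(G)|] = C(54, 2)·p = 1431 · (1/594) = 53/22.
E[α(G)] ≥ n − E[|E(G)|] = 54 − 53/22 = 1135/22.
Numerically: ≈ 51.5909.
(This is only a lower bound; the true E[α(G)] may be larger.)

E[α(G)] ≥ 1135/22 ≈ 51.5909.


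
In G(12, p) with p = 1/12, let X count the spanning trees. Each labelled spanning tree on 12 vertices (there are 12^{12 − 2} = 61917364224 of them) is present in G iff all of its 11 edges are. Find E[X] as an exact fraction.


K_12 has 12^{12 − 2} = 61917364224 labelled spanning trees.
For each such spanning tree H, let X_H = 1 if all 11 edges of H are present in G. Then P[X_H = 1] = p^{11} = (1/12)^{11} = 1/743008370688.
By linearity of expectation: E[X] = Σ_H E[X_H] = 61917364224 · p^{11} = 61917364224 · 1/743008370688 = 1/12.
Numerically: E[X] ≈ 0.0833.

E[X] = 61917364224 · (1/12)^{11} = 1/12 ≈ 0.0833.


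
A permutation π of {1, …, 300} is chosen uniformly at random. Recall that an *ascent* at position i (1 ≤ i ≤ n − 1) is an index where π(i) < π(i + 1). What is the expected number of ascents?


Write X = Σ X_I over i = 1, …, 299, with X_I the indicator of one ascent.
There are 299 indicators.
For each fixed i, the pair (π(i), π(i+1)) is a uniformly random ordered pair of distinct values from {1, …, 300}; by symmetry P[π(i) < π(i+1)] = 1/2.
By linearity: E[X] = 299 · (1/2) = (300 − 1) · (1/2) = 299/2 ≈ 149.50000.

E[X] = 299/2 = 149.50000.


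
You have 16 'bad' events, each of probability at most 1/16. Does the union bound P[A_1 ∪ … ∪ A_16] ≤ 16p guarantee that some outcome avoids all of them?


Union bound: P[∪_{i=1}^{16} A_i] ≤ Σ_i P[A_i] ≤ 16·p = 16·(1/16) = 1.
Numerically: 1 ≈ 1.000000.
Is 1 < 1? NO.
Since the bound 1 is ≥ 1, the union bound is uninformative here; it does NOT by itself certify existence.

16·p = 1 ≈ 1.000000; existence NOT certified by the union bound.


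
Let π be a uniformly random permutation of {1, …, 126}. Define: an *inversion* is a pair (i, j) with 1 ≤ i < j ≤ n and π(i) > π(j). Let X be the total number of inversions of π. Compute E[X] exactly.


Write X = Σ X_I over the C(126, 2) = 7875 pairs i < j, with X_I the indicator of one inversion.
There are 7875 indicators.
For each fixed pair i < j, the values π(i) and π(j) are two distinct elements of {1, …, 126} in uniformly random order; by symmetry P[π(i) > π(j)] = 1/2.
By linearity: E[X] = 7875 · (1/2) = C(126, 2) · (1/2) = 7875/2 = 7875/2 ≈ 3937.5000.

E[X] = 7875/2 = 3937.5000.


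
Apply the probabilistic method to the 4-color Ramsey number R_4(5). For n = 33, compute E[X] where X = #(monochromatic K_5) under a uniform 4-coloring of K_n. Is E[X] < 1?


E[X] = C(33, 5) · 4^{1 − 10} = 237336 · 4^{−9} = 237336/262144.
As a reduced fraction: E[X] = 29667/32768 ≈ 0.905365.
Is E[X] < 1? YES.
Since E[X] < 1, there exists a 4-coloring of K_{33} with no monochromatic K_5; hence R_4(5) > 33.

E[X] = 29667/32768 ≈ 0.905365; E[X] < 1, so R_4(5) > 33.


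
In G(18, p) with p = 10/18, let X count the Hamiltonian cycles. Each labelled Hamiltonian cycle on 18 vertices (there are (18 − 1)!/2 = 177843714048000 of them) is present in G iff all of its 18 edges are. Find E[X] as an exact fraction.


K_18 has (18 − 1)!/2 = 177843714048000 labelled Hamiltonian cycles.
For each such Hamiltonian cycle H, let X_H = 1 if all 18 edges of H are present in G. Then P[X_H = 1] = p^{18} = (5/9)^{18} = 3814697265625/150094635296999121.
Summing the indicators: E[X] = Σ_H E[X_H] = 177843714048000 · p^{18} = 177843714048000 · 3814697265625/150094635296999121 = 930617187500000000000000/205891132094649.
Numerically: E[X] ≈ 4.52e+09.

E[X] = 177843714048000 · (5/9)^{18} = 930617187500000000000000/205891132094649 ≈ 4.52e+09.


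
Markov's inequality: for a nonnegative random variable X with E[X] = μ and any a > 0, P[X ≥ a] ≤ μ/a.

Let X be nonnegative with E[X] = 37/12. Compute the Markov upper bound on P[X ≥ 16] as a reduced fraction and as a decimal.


μ = E[X] = 37/12, a = 16.
Markov: P[X ≥ 16] ≤ μ/a = (37/12)/16 = 37/192.
Numerically: ≈ 0.1927.
(Since a = 16 > μ = 3.0833, the bound 37/192 is < 1 and informative.)

P[X ≥ 16] ≤ 37/192 ≈ 0.1927.


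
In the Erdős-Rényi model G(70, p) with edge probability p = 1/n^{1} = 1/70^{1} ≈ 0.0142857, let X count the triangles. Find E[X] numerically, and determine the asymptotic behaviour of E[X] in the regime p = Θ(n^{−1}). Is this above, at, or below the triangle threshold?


Number of potential triangles: C(70, 3) = 54740.
Each occurs with probability p³ ≈ (0.0142857)³ ≈ 2.91545190e-06.
By linearity: E[X] = C(70, 3)·p³ ≈ 54740 · 2.91545190e-06 ≈ 0.159592.
Here α = 1, so p = 1/n is exactly at the triangle threshold p ~ 1/n. Asymptotically E[X] → c³/6 = 1³/6 = 1/6 ≈ 0.166667, a bounded constant. In this regime the triangle count is asymptotically Poisson(c³/6).

E[X] ≈ 0.159592; in regime p = Θ(1/n^{1}) E[X] stays bounded (at the triangle threshold p ~ 1/n).


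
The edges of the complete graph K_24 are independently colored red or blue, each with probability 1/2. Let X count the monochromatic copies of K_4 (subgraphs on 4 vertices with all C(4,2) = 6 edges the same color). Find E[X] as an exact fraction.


Let X = Σ_S X_S over the C(24, 4) = 10626 subsets S of size 4, where X_S = 1 if the K_4 on S is monochromatic.
For a fixed S, the K_4 on S has C(4, 2) = 6 edges. P[all 6 edges red] = (1/2)^6, and likewise for blue, so P[monochromatic] = 2·(1/2)^6 = 2^{1 − 6} = 1/32.
By linearity: E[X] = C(24, 4) · 2^{1 − 6} = 10626 · 1/32 = 5313/16.
Numerically: E[X] ≈ 332.06250.

E[X] = C(24,4)·2^(1−C(4,2)) = 5313/16 ≈ 332.06250.


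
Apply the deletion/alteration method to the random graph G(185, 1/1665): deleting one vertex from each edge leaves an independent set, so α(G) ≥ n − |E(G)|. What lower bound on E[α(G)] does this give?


E[|E(G)|] = C(185, 2)·p = 17020 · (1/1665) = 92/9.
E[α(G)] ≥ n − E[|E(G)|] = 185 − 92/9 = 1573/9.
Numerically: ≈ 174.778.
(This is only a lower bound; the true E[α(G)] may be larger.)

E[α(G)] ≥ 1573/9 ≈ 174.778.


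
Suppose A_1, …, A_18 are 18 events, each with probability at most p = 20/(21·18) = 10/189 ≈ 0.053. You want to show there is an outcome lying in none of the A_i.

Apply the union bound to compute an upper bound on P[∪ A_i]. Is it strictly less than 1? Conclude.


Union bound: P[∪_{i=1}^{18} A_i] ≤ Σ_i P[A_i] ≤ 18·p = 18·(10/189) = 20/21.
Numerically: 20/21 ≈ 0.952.
Is 20/21 < 1? YES.
Since P[∪ A_i] ≤ 20/21 < 1, the complement has P[∩ A_i^c] ≥ 1 − 20/21 = 1/21 > 0, so some outcome avoids every A_i.

18·p = 20/21 ≈ 0.952; existence CERTIFIED by the union bound.


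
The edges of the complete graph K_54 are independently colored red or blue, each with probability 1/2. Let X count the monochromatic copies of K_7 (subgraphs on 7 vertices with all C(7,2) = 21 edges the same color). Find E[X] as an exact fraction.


Let X = Σ_S X_S over the C(54, 7) = 177100560 subsets S of size 7, where X_S = 1 if the K_7 on S is monochromatic.
For a fixed S, the K_7 on S has C(7, 2) = 21 edges. P[all 21 edges red] = (1/2)^21, and likewise for blue, so P[monochromatic] = 2·(1/2)^21 = 2^{1 − 21} = 1/1048576.
Summing: E[X] = C(54, 7) · 2^{1 − 21} = 177100560 · 1/1048576 = 11068785/65536.
Numerically: E[X] ≈ 168.896255.

E[X] = C(54,7)·2^(1−C(7,2)) = 11068785/65536 ≈ 168.896255.


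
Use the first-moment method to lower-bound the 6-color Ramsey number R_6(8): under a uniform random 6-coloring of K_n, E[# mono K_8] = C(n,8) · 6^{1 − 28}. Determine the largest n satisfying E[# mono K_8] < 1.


We need C(n, 8) · 6^{1 − 28} < 1, i.e. C(n, 8) < 6^{28 − 1} = 1023490369077469249536.
Check values of n near the boundary:
  n = 1590: C(1590, 8) = 995397314198933813310; 995397314198933813310 < 1023490369077469249536? YES
  n = 1591: C(1591, 8) = 1000427749141189953870; 1000427749141189953870 < 1023490369077469249536? YES
  n = 1592: C(1592, 8) = 1005480414540892933435; 1005480414540892933435 < 1023490369077469249536? YES
  n = 1593: C(1593, 8) = 1010555394551193970323; 1010555394551193970323 < 1023490369077469249536? YES
  n = 1594: C(1594, 8) = 1015652773590544255167; 1015652773590544255167 < 1023490369077469249536? YES
  n = 1595: C(1595, 8) = 1020772636343363633895; 1020772636343363633895 < 1023490369077469249536? YES
  n = 1596: C(1596, 8) = 1025915067760710553965; 1025915067760710553965 < 1023490369077469249536? NO
  n = 1597: C(1597, 8) = 1031080153060953275445; 1031080153060953275445 < 1023490369077469249536? NO
The largest n with C(n, 8) < 1023490369077469249536 is n = 1595 (where E[X] = 113419181815929292655/113721152119718805504 ≈ 0.997). Hence R_6(8) > 1595, i.e. R_6(8) ≥ 1596.

Largest n = 1595; hence R_6(8) > 1595.
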